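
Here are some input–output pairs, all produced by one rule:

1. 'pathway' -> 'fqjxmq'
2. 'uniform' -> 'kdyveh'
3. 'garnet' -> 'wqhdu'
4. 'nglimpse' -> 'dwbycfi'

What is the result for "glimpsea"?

The rule is to shift every letter 10 places backward in the alphabet (wrapping around), then delete the last character.
"glimpsea" → "wbycfiuq" → "wbycfiu".

wbycfiu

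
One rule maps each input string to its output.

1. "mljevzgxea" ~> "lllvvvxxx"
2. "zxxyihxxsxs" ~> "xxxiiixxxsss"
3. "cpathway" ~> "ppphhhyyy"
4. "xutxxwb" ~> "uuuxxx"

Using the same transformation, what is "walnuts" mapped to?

aaauuu

Each output is the input with this applied: keep one character in every 3, starting at position 2 (positions 2nd, 5th, 8th, ...), then repeat every character 3 times.
Doing the same to "walnuts": "aaauuu".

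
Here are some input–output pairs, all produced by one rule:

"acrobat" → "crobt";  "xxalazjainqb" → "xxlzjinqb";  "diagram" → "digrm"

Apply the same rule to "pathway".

pthwy

What's happening: remove every "a".
Doing the same to "pathway": "pthwy".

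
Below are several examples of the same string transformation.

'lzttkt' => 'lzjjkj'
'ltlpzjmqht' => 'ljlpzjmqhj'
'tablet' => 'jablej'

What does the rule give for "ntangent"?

njangenj

What's happening: replace every "t" with "j".
On "ntangent" that produces "njangenj".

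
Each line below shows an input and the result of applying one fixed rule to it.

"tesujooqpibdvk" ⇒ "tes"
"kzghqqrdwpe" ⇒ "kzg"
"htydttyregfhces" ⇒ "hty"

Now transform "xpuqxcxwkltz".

Looking at the pairs, the operation is to keep only the first 3 characters.
Applying that to "xpuqxcxwkltz" gives "xpu".

xpu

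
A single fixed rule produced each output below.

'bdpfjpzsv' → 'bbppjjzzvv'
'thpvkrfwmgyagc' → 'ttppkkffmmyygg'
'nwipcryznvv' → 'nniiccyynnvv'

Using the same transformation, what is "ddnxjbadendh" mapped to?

ddnnjjaaeedd

Each output is the input with this applied: keep every other character starting from the first (positions 1st, 3rd, 5th, ...), then double every character.
So "ddnxjbadendh" becomes "ddnnjjaaeedd".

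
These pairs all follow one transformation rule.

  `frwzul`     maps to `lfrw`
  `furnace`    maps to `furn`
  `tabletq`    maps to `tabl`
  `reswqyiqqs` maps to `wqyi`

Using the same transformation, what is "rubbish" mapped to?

rubb

The pattern: move the last 3 characters to the front (rotate right by 3), then keep only the last 4 characters.
For "rubbish", step one produces "ishrubb"; step two turns that into "rubb".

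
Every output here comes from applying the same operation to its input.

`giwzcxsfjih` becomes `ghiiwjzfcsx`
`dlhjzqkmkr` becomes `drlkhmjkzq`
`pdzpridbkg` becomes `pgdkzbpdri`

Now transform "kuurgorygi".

The transformation: take characters alternately from the front and the back (1st, last, 2nd, 2nd-last, ...).
So "kuurgorygi" becomes "kiuguyrrgo".

kiuguyrrgo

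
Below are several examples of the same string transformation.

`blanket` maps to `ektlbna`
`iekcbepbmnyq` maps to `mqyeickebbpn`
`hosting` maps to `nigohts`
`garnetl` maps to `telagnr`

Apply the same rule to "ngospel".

The pattern: swap each adjacent pair of characters (1↔2, 3↔4, ...), then move the last 3 characters to the front (rotate right by 3).
"ngospel" → "gnsoepl" → "eplgnso".

eplgnso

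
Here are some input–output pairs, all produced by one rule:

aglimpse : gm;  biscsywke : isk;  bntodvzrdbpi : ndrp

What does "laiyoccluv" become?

Each output is the input with this applied: move the last character to the front, then keep one character in every 3, starting at position 3 (positions 3rd, 6th, 9th, ...).
So "laiyoccluv" becomes "aol".

aol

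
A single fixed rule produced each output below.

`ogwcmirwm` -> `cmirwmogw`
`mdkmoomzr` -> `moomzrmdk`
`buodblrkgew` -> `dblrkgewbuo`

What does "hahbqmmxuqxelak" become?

What's happening: move the first 3 characters to the end (rotate left by 3).
Doing the same to "hahbqmmxuqxelak": "bqmmxuqxelakhah".

bqmmxuqxelakhah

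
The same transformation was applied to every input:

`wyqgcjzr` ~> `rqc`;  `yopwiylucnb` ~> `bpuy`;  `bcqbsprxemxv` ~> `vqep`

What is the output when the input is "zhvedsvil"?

lvs

The transformation: take characters alternately from the front and the back (1st, last, 2nd, 2nd-last, ...), then keep one character in every 3, starting at position 2 (positions 2nd, 5th, 8th, ...).
Applying that to "zhvedsvil" gives "lvs".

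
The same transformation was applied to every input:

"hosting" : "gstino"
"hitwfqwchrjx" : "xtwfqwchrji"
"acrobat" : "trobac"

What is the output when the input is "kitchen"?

The transformation: delete the first character, then swap the first and last characters.
So "kitchen" becomes "ntchei".

ntchei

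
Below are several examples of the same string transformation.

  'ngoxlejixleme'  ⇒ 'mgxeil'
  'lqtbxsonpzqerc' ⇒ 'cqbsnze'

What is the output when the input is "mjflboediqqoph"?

In each case the input is transformed by: keep every other character starting from the second (positions 2nd, 4th, 6th, ...), then move the last character to the front.
Applying both steps to "mjflboediqqoph": "jlodqoh", then "hjlodqo".

hjlodqo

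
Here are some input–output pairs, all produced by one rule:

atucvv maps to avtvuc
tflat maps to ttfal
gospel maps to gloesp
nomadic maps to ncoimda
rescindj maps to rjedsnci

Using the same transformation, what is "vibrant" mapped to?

vtinbar

Each output is the input with this applied: take characters alternately from the front and the back (1st, last, 2nd, 2nd-last, ...).
On "vibrant" that produces "vtinbar".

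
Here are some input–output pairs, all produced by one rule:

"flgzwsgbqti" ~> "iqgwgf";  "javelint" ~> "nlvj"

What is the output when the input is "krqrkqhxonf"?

The pattern: keep every other character starting from the first (positions 1st, 3rd, 5th, ...), then reverse the string.
Starting from "krqrkqhxonf": after the first operation, "kqkhof"; after the second, "fohkqk".
(Check on "flgzwsgbqti": → "fgwgqi" → "iqgwgf" ✓)

fohkqk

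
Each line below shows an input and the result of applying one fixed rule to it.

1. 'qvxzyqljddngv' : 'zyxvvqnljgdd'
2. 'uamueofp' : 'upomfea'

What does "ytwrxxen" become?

xxwtrne

The pattern: delete the first character, then sort the characters into reverse alphabetical order.
Doing the same to "ytwrxxen": "xxwtrne".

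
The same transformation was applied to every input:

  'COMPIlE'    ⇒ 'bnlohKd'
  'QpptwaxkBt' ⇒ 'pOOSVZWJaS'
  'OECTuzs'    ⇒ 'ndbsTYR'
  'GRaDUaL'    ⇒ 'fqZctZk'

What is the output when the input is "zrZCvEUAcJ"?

YQybUdtzBi

The pattern: flip the case of every letter, then shift every letter 1 place backward in the alphabet (wrapping around).
So "zrZCvEUAcJ" becomes "YQybUdtzBi".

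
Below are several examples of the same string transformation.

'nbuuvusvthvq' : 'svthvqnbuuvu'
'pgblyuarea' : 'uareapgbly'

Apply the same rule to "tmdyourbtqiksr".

In each case the input is transformed by: swap the front and back halves of the string.
So "tmdyourbtqiksr" becomes "btqiksrtmdyour".

btqiksrtmdyour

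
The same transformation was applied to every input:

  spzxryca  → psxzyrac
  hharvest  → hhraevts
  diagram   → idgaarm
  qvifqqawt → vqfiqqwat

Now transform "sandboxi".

asdnobix

The transformation: swap each adjacent pair of characters (1↔2, 3↔4, ...).
"sandboxi" → "asdnobix".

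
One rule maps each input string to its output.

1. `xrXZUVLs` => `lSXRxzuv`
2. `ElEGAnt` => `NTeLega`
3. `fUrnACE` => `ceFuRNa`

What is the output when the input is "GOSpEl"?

eLgosP

Rule — flip the case of every letter, then move the last 2 characters to the front (rotate right by 2).
On "GOSpEl": the first step gives "gosPeL", and the second then gives "eLgosP".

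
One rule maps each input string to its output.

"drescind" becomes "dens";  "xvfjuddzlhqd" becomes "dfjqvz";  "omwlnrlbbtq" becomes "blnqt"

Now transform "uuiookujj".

Looking at the pairs, the operation is to sort the characters into alphabetical order, then keep every other character starting from the second (positions 2nd, 4th, 6th, ...).
For "uuiookujj", step one produces "ijjkoouuu"; step two turns that into "jkou".
(Check on "drescind": → "cddeinrs" → "dens" ✓)

jkou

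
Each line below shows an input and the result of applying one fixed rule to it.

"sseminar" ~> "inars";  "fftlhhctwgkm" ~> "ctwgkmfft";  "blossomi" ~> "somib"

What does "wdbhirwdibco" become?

wdibcowdb

Each output is the input with this applied: swap the front and back halves of the string, then delete the last 3 characters.
On "wdbhirwdibco": the first step gives "wdibcowdbhir", and the second then gives "wdibcowdb".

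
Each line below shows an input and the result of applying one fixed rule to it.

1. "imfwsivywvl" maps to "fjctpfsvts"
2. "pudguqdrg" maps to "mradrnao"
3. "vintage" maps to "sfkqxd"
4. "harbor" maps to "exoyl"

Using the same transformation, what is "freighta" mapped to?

cobfdeq

In each case the input is transformed by: delete the last character, then shift every letter 3 places backward in the alphabet (wrapping around).
Starting from "freighta": after the first operation, "freight"; after the second, "cobfdeq".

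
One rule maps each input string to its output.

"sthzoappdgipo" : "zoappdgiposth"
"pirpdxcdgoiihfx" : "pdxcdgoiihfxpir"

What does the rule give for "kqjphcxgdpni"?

The transformation: move the first 3 characters to the end (rotate left by 3).
Applying that to "kqjphcxgdpni" gives "phcxgdpnikqj".

phcxgdpnikqj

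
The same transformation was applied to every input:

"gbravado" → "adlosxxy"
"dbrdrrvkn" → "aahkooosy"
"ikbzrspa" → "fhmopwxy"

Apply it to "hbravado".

aelosxxy

In each case the input is transformed by: shift every letter 3 places backward in the alphabet (wrapping around), then sort the characters into alphabetical order.
On "hbravado": the first step gives "eyoxsxal", and the second then gives "aelosxxy".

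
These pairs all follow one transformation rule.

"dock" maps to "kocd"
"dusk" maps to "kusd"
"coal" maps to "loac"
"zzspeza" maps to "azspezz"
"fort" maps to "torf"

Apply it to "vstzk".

Looking at the pairs, the operation is to swap the first and last characters.
For "vstzk" the result is "kstzv".

kstzv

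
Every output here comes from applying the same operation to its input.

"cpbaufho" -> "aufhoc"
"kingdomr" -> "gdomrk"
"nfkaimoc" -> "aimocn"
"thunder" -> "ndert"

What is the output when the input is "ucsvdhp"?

What's happening: move the first 3 characters to the end (rotate left by 3), then delete the last 2 characters.
Working it through for "ucsvdhp": intermediate "vdhpucs", final "vdhpu".

vdhpu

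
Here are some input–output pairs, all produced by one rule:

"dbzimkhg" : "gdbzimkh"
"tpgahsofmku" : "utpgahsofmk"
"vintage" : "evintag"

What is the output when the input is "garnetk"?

kgarnet

What's happening: move the last character to the front.
"garnetk" → "kgarnet".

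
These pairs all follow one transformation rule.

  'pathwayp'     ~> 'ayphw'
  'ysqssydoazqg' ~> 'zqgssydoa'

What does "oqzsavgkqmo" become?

The rule is to delete the first 3 characters, then move the last 3 characters to the front (rotate right by 3).
Starting from "oqzsavgkqmo": after the first operation, "savgkqmo"; after the second, "qmosavgk".

qmosavgk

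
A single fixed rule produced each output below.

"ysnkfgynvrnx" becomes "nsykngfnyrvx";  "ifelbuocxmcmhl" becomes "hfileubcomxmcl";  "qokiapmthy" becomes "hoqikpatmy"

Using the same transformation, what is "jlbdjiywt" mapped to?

tljdbijwy

The pattern: swap each adjacent pair of characters (1↔2, 3↔4, ...), then move the last character to the front.
Working it through for "jlbdjiywt": intermediate "ljdbijwyt", final "tljdbijwy".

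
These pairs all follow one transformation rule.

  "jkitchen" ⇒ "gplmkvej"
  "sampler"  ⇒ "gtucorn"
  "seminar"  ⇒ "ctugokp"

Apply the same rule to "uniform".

The transformation: move the last 2 characters to the front (rotate right by 2), then shift every letter 2 places forward in the alphabet (wrapping around).
Working it through for "uniform": intermediate "rmunifo", final "towpkhq".

towpkhq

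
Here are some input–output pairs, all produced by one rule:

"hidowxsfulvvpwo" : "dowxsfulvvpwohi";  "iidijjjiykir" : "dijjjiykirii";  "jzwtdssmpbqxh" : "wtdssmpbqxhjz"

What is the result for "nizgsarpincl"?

Rule — move the first 2 characters to the end (rotate left by 2).
Applying that to "nizgsarpincl" gives "zgsarpinclni".

zgsarpinclni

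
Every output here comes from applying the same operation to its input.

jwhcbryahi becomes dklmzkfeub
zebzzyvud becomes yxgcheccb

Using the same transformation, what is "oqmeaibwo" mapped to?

ezrrtphdl

In each case the input is transformed by: move the last 3 characters to the front (rotate right by 3), then shift every letter 3 places forward in the alphabet (wrapping around).
For "oqmeaibwo", step one produces "bwooqmeai"; step two turns that into "ezrrtphdl".
(Check on "zebzzyvud": → "vudzebzzy" → "yxgcheccb" ✓)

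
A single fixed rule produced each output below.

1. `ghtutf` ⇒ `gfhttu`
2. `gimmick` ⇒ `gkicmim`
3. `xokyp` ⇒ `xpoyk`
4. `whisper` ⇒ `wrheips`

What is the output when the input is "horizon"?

Looking at the pairs, the operation is to take characters alternately from the front and the back (1st, last, 2nd, 2nd-last, ...).
So "horizon" becomes "hnoorzi".

hnoorzi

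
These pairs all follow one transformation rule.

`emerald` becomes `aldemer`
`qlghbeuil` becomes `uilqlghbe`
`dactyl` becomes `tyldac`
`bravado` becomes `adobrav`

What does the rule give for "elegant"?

anteleg

In each case the input is transformed by: move the last 3 characters to the front (rotate right by 3).
So "elegant" becomes "anteleg".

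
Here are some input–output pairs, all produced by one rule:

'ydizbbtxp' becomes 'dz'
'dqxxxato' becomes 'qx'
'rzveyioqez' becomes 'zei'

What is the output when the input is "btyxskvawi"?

Each output is the input with this applied: keep every other character starting from the second (positions 2nd, 4th, 6th, ...), then delete the last 2 characters.
Working it through for "btyxskvawi": intermediate "txkai", final "txk".

txk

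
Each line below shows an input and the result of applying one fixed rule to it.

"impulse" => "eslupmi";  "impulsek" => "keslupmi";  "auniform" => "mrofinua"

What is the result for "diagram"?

What's happening: reverse the string.
Applying that to "diagram" gives "margaid".

margaid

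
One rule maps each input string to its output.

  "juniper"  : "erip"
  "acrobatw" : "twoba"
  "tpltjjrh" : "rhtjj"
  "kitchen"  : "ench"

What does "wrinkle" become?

Looking at the pairs, the operation is to delete the first 3 characters, then move the last 2 characters to the front (rotate right by 2).
Starting from "wrinkle": after the first operation, "nkle"; after the second, "lenk".

lenk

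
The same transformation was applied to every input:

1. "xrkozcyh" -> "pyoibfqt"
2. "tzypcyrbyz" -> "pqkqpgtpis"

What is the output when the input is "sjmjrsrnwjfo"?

In each case the input is transformed by: shift every letter 9 places backward in the alphabet (wrapping around), then move the last 2 characters to the front (rotate right by 2).
Applying both steps to "sjmjrsrnwjfo": "jadaijienawf", then "wfjadaijiena".

wfjadaijiena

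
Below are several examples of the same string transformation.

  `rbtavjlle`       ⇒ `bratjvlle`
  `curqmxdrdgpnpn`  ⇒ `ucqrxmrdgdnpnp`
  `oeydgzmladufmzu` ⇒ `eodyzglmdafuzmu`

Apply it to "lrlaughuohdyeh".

rlalguuhhoydhe

The transformation: swap each adjacent pair of characters (1↔2, 3↔4, ...).
Applying that to "lrlaughuohdyeh" gives "rlalguuhhoydhe".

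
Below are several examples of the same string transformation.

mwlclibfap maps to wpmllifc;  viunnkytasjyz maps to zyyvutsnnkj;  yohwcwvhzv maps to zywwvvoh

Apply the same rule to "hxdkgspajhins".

Looking at the pairs, the operation is to sort the characters into reverse alphabetical order, then delete the last 2 characters.
Working it through for "hxdkgspajhins": intermediate "xsspnkjihhgda", final "xsspnkjihhg".

xsspnkjihhg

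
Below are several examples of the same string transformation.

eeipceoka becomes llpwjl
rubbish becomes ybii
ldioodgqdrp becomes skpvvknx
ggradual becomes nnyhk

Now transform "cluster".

The transformation: shift every letter 7 places forward in the alphabet (wrapping around), then delete the last 3 characters.
On "cluster" that produces "jsbz".

jsbz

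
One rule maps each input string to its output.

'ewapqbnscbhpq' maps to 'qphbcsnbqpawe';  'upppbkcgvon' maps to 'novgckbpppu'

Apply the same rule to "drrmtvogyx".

Looking at the pairs, the operation is to reverse the string.
Doing the same to "drrmtvogyx": "xygovtmrrd".

xygovtmrrd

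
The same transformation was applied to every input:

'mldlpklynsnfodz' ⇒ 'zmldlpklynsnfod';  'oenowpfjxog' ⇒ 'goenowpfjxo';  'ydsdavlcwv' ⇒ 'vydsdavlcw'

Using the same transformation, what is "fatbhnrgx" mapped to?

The transformation: move the last character to the front.
Applying that to "fatbhnrgx" gives "xfatbhnrg".

xfatbhnrg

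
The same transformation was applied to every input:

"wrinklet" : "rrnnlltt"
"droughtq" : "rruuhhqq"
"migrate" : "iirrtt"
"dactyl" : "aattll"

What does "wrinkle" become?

The transformation: keep every other character starting from the second (positions 2nd, 4th, 6th, ...), then double every character.
Starting from "wrinkle": after the first operation, "rnl"; after the second, "rrnnll".

rrnnll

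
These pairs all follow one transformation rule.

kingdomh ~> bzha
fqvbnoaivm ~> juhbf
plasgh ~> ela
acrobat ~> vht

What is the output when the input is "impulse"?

What's happening: shift every letter 7 places backward in the alphabet (wrapping around), then keep every other character starting from the second (positions 2nd, 4th, 6th, ...).
For "impulse", step one produces "bfinelx"; step two turns that into "fnl".

fnl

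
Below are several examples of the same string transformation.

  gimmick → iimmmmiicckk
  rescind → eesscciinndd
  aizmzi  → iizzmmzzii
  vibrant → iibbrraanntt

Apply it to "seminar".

What's happening: delete the first character, then double every character.
For "seminar", step one produces "eminar"; step two turns that into "eemmiinnaarr".

eemmiinnaarr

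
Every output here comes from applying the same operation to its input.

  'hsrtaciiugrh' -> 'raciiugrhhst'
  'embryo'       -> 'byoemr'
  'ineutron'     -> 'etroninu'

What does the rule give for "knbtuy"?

buyknt

The pattern: move the first 3 characters to the end (rotate left by 3), then swap the first and last characters.
For "knbtuy", step one produces "tuyknb"; step two turns that into "buyknt".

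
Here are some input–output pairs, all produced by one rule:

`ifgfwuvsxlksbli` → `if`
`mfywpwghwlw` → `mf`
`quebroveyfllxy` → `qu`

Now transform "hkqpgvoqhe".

hk

The rule is to keep only the first 2 characters.
So "hkqpgvoqhe" becomes "hk".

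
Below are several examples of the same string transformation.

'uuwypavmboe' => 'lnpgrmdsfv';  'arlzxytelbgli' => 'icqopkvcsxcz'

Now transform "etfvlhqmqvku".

The pattern: shift every letter 9 places backward in the alphabet (wrapping around), then delete the first character.
Applying that to "etfvlhqmqvku" gives "kwmcyhdhmbl".
(Check on "uuwypavmboe": → "llnpgrmdsfv" → "lnpgrmdsfv" ✓)

kwmcyhdhmbl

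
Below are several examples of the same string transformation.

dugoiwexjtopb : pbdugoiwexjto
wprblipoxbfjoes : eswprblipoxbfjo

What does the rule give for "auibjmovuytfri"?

riauibjmovuytf

The pattern: move the last 2 characters to the front (rotate right by 2).
On "auibjmovuytfri" that produces "riauibjmovuytf".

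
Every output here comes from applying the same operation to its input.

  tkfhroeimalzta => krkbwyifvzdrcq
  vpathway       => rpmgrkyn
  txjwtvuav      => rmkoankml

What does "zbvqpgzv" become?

The pattern: shift every letter 9 places backward in the alphabet (wrapping around), then move the last 2 characters to the front (rotate right by 2).
For "zbvqpgzv", step one produces "qsmhgxqm"; step two turns that into "qmqsmhgx".

qmqsmhgx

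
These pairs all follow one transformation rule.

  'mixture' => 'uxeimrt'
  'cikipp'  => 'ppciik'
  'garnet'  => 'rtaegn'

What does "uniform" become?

rufimno

What's happening: sort the characters into alphabetical order, then move the last 2 characters to the front (rotate right by 2).
Starting from "uniform": after the first operation, "fimnoru"; after the second, "rufimno".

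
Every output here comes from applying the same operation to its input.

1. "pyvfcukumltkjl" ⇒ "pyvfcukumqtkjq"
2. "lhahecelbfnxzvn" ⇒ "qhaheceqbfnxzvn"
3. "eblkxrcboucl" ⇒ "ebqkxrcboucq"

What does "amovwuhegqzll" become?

amovwuhegqzqq

Each output is the input with this applied: replace every "l" with "q".
On "amovwuhegqzll" that produces "amovwuhegqzqq".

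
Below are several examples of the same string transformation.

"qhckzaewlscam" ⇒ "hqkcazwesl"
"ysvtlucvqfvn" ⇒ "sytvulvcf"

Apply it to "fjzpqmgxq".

jfpzmq

Each output is the input with this applied: swap each adjacent pair of characters (1↔2, 3↔4, ...), then delete the last 3 characters.
For "fjzpqmgxq", step one produces "jfpzmqxgq"; step two turns that into "jfpzmq".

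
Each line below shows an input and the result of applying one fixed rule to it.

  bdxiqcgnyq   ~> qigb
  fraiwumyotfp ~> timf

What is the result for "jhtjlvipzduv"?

The transformation: keep one character in every 3, starting at position 1 (positions 1st, 4th, 7th, ...), then swap the first and last characters.
Applying both steps to "jhtjlvipzduv": "jjid", then "djij".
(Check on "fraiwumyotfp": → "fimt" → "timf" ✓)

djij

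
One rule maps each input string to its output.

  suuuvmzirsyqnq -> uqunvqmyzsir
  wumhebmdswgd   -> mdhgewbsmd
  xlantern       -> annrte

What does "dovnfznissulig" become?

vgniflzunsis

Looking at the pairs, the operation is to delete the first 2 characters, then take characters alternately from the front and the back (1st, last, 2nd, 2nd-last, ...).
For "dovnfznissulig", step one produces "vnfznissulig"; step two turns that into "vgniflzunsis".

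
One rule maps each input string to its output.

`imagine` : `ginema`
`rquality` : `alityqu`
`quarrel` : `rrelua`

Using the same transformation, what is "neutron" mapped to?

troneu

The rule is to delete the first character, then move the first 2 characters to the end (rotate left by 2).
Applying both steps to "neutron": "eutron", then "troneu".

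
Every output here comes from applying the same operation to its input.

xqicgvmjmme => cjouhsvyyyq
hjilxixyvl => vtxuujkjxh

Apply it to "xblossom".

njaxeeya

In each case the input is transformed by: shift every letter 12 places forward in the alphabet (wrapping around), then swap each adjacent pair of characters (1↔2, 3↔4, ...).
"xblossom" → "jnxaeeay" → "njaxeeya".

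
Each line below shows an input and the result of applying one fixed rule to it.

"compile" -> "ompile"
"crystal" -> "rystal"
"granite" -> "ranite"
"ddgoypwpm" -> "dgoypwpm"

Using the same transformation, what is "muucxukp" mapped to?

Each output is the input with this applied: delete the first character.
Applying that to "muucxukp" gives "uucxukp".

uucxukp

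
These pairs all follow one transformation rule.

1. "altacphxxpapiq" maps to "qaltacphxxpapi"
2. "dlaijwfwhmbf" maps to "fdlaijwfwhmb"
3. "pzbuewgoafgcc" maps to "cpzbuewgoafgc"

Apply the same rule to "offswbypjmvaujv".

The pattern: move the last character to the front.
For "offswbypjmvaujv" the result is "voffswbypjmvauj".

voffswbypjmvauj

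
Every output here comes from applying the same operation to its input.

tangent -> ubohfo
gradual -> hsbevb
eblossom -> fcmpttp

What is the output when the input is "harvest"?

What's happening: shift every letter 1 place forward in the alphabet (wrapping around), then delete the last character.
Starting from "harvest": after the first operation, "ibswftu"; after the second, "ibswft".
(Check on "eblossom": → "fcmpttpn" → "fcmpttp" ✓)

ibswft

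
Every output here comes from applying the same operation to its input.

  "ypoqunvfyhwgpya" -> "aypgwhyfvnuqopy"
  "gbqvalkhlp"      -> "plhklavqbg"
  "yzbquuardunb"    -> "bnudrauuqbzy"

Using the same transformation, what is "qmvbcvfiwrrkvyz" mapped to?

zyvkrrwifvcbvmq

Each output is the input with this applied: reverse the string.
Applying that to "qmvbcvfiwrrkvyz" gives "zyvkrrwifvcbvmq".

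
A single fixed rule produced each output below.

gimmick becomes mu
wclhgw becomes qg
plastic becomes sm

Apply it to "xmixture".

bo

Rule — shift every letter 10 places forward in the alphabet (wrapping around), then keep only the last 2 characters.
For "xmixture", step one produces "hwshdebo"; step two turns that into "bo".
(Check on "plastic": → "zvkcdsm" → "sm" ✓)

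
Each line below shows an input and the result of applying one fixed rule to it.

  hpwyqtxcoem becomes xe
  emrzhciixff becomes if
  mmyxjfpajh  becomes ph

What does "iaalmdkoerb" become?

kr

The rule is to keep one character in every 3, starting at position 1 (positions 1st, 4th, 7th, ...), then delete the first 2 characters.
"iaalmdkoerb" → "kr".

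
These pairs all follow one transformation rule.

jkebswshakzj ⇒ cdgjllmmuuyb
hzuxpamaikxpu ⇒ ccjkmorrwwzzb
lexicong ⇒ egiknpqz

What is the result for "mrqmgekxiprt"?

gikmoorsttvz

In each case the input is transformed by: sort the characters into alphabetical order, then shift every letter 2 places forward in the alphabet (wrapping around).
"mrqmgekxiprt" → "egikmmpqrrtx" → "gikmoorsttvz".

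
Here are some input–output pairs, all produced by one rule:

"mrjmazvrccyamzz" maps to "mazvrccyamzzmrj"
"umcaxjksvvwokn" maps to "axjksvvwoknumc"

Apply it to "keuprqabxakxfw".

prqabxakxfwkeu

What's happening: move the first 3 characters to the end (rotate left by 3).
On "keuprqabxakxfw" that produces "prqabxakxfwkeu".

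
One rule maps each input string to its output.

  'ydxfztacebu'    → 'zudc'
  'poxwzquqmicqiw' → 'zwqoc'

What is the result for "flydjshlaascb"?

sllj

Rule — keep one character in every 3, starting at position 2 (positions 2nd, 5th, 8th, ...), then sort the characters into reverse alphabetical order.
"flydjshlaascb" → "sllj".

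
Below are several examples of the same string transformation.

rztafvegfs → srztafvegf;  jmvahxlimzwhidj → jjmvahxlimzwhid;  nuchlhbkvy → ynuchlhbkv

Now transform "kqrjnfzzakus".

The transformation: move the last character to the front.
Doing the same to "kqrjnfzzakus": "skqrjnfzzaku".

skqrjnfzzaku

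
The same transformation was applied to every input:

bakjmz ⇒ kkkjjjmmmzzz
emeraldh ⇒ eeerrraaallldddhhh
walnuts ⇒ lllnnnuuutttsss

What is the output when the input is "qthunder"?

The pattern: delete the first 2 characters, then repeat every character 3 times.
Applying both steps to "qthunder": "hunder", then "hhhuuunnndddeeerrr".

hhhuuunnndddeeerrr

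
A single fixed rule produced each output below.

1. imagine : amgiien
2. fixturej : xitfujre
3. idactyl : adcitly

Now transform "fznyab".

nzyfab

What's happening: move the first 2 characters to the end (rotate left by 2), then take characters alternately from the front and the back (1st, last, 2nd, 2nd-last, ...).
"fznyab" → "nyabfz" → "nzyfab".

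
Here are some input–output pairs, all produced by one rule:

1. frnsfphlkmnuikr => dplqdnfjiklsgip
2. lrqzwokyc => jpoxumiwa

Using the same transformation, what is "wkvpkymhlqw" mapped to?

uitniwkfjou

Looking at the pairs, the operation is to shift every letter 2 places backward in the alphabet (wrapping around).
Applying that to "wkvpkymhlqw" gives "uitniwkfjou".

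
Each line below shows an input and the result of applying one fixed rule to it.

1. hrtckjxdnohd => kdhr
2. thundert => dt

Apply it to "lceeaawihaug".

Rule — move the first 2 characters to the end (rotate left by 2), then keep one character in every 3, starting at position 3 (positions 3rd, 6th, 9th, ...).
For "lceeaawihaug", step one produces "eeaawihauglc"; step two turns that into "aiuc".

aiuc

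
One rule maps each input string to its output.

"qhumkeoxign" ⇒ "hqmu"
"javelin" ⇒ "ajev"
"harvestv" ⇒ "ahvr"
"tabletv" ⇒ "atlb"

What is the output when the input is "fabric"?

What's happening: swap each adjacent pair of characters (1↔2, 3↔4, ...), then keep only the first 4 characters.
On "fabric" that produces "afrb".

afrb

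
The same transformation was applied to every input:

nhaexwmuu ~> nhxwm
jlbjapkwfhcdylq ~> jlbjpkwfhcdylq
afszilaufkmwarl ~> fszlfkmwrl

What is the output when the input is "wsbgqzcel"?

The transformation: remove every vowel.
Doing the same to "wsbgqzcel": "wsbgqzcl".

wsbgqzcl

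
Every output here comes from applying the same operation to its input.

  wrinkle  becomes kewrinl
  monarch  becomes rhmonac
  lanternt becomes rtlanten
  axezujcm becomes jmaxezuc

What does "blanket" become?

ktblane

The transformation: move the last 2 characters to the front (rotate right by 2), then swap the first and last characters.
Working it through for "blanket": intermediate "etblank", final "ktblane".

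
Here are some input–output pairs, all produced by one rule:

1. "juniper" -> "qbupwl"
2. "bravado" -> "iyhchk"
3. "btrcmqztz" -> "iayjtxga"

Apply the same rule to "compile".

jvtwps

The pattern: delete the last character, then shift every letter 7 places forward in the alphabet (wrapping around).
"compile" → "compil" → "jvtwps".
(Check on "juniper": → "junipe" → "qbupwl" ✓)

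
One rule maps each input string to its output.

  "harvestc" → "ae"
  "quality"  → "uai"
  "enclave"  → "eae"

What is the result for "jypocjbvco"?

Each output is the input with this applied: keep only the vowels.
Doing the same to "jypocjbvco": "oo".

oo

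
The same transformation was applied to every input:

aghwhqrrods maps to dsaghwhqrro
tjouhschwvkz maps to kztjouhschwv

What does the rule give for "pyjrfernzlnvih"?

The transformation: move the last 2 characters to the front (rotate right by 2).
"pyjrfernzlnvih" → "ihpyjrfernzlnv".

ihpyjrfernzlnv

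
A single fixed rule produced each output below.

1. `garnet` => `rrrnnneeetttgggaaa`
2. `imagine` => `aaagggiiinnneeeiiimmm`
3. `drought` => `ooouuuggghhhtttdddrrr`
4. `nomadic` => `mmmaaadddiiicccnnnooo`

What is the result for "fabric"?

Looking at the pairs, the operation is to move the first 2 characters to the end (rotate left by 2), then repeat every character 3 times.
On "fabric" that produces "bbbrrriiicccfffaaa".

bbbrrriiicccfffaaa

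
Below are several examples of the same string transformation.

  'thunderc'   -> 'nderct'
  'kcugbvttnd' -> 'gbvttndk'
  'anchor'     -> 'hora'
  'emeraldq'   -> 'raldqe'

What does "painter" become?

Rule — move the first character to the end, then delete the first 2 characters.
On "painter" that produces "nterp".

nterp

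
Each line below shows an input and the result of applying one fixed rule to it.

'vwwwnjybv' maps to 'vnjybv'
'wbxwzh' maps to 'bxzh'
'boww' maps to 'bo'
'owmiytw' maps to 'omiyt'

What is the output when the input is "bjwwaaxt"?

The pattern: remove every "w".
So "bjwwaaxt" becomes "bjaaxt".

bjaaxt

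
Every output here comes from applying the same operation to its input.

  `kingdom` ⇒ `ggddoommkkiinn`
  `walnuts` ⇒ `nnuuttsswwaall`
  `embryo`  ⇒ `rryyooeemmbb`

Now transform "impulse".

uullsseeiimmpp

The rule is to move the first 3 characters to the end (rotate left by 3), then double every character.
"impulse" → "ulseimp" → "uullsseeiimmpp".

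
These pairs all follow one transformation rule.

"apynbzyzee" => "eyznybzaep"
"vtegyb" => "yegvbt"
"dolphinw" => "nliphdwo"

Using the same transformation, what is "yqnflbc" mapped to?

bnlfycq

The rule is to take characters alternately from the front and the back (1st, last, 2nd, 2nd-last, ...), then move the first 3 characters to the end (rotate left by 3).
So "yqnflbc" becomes "bnlfycq".
(Check on "apynbzyzee": → "aepeyznybz" → "eyznybzaep" ✓)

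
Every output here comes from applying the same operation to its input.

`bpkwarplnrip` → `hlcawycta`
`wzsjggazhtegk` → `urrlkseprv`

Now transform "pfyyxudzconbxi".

jifoknzymit

Each output is the input with this applied: shift every letter 11 places forward in the alphabet (wrapping around), then delete the first 3 characters.
On "pfyyxudzconbxi": the first step gives "aqjjifoknzymit", and the second then gives "jifoknzymit".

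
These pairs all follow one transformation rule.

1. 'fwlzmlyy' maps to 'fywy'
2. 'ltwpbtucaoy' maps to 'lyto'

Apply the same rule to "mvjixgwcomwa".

mavw

In each case the input is transformed by: take characters alternately from the front and the back (1st, last, 2nd, 2nd-last, ...), then keep only the first 4 characters.
Starting from "mvjixgwcomwa": after the first operation, "mavwjmioxcgw"; after the second, "mavw".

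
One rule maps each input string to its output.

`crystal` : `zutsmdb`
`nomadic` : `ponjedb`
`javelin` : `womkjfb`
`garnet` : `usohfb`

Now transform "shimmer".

tsnnjif

The rule is to shift every letter 1 place forward in the alphabet (wrapping around), then sort the characters into reverse alphabetical order.
Doing the same to "shimmer": "tsnnjif".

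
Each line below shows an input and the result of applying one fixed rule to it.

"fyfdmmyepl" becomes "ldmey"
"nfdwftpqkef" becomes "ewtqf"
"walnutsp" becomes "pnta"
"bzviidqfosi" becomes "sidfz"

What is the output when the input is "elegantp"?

The rule is to keep every other character starting from the second (positions 2nd, 4th, 6th, ...), then swap the first and last characters.
Starting from "elegantp": after the first operation, "lgnp"; after the second, "pgnl".

pgnl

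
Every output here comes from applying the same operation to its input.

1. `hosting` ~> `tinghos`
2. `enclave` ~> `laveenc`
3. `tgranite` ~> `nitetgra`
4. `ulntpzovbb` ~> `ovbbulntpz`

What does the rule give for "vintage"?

tagevin

What's happening: move the last 3 characters to the front (rotate right by 3), then move the last character to the front.
Working it through for "vintage": intermediate "agevint", final "tagevin".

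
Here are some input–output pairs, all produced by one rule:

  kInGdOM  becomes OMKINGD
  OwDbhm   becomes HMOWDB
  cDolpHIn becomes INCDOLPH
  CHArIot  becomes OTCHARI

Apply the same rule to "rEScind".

The pattern: move the last 2 characters to the front (rotate right by 2), then convert every letter to uppercase.
Working it through for "rEScind": intermediate "ndrESci", final "NDRESCI".

NDRESCI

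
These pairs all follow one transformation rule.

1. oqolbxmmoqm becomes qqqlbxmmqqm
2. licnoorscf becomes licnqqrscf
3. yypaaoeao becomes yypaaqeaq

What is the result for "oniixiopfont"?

qniixiqpfqnt

In each case the input is transformed by: replace every "o" with "q".
Applying that to "oniixiopfont" gives "qniixiqpfqnt".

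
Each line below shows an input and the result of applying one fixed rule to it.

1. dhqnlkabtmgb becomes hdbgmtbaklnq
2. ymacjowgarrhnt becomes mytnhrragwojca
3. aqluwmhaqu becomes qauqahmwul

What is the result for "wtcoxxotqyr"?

twryqtoxxoc

Each output is the input with this applied: move the first 2 characters to the end (rotate left by 2), then reverse the string.
For "wtcoxxotqyr", step one produces "coxxotqyrwt"; step two turns that into "twryqtoxxoc".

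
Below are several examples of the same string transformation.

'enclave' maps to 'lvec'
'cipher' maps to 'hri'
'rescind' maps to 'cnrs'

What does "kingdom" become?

What's happening: move the first 3 characters to the end (rotate left by 3), then keep every other character starting from the first (positions 1st, 3rd, 5th, ...).
On "kingdom": the first step gives "gdomkin", and the second then gives "gokn".

gokn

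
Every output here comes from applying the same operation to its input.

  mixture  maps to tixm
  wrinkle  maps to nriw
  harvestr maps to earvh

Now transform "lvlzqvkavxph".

vvlzqvkal

Rule — delete the last 3 characters, then swap the first and last characters.
Applying both steps to "lvlzqvkavxph": "lvlzqvkav", then "vvlzqvkal".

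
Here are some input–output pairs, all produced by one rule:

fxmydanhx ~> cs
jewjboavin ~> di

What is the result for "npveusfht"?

The transformation: shift every letter 5 places backward in the alphabet (wrapping around), then keep only the last 2 characters.
"npveusfht" → "ikqzpnaco" → "co".

co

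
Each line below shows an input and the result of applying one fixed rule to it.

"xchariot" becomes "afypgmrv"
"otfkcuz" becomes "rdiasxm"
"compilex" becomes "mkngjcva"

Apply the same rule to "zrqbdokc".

Looking at the pairs, the operation is to move the first character to the end, then shift every letter 2 places backward in the alphabet (wrapping around).
Working it through for "zrqbdokc": intermediate "rqbdokcz", final "pozbmiax".
(Check on "otfkcuz": → "tfkcuzo" → "rdiasxm" ✓)

pozbmiax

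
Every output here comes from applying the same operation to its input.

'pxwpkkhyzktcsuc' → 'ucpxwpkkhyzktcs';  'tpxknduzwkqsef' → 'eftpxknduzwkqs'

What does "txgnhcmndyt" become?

Rule — move the last 2 characters to the front (rotate right by 2).
"txgnhcmndyt" → "yttxgnhcmnd".

yttxgnhcmnd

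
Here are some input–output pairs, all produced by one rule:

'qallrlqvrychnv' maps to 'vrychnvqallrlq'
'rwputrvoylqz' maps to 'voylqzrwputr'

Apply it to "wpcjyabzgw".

abzgwwpcjy

Rule — swap the front and back halves of the string.
"wpcjyabzgw" → "abzgwwpcjy".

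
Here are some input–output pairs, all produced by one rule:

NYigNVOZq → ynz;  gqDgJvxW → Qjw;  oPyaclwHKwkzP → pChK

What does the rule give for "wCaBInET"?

The transformation: flip the case of every letter, then keep one character in every 3, starting at position 2 (positions 2nd, 5th, 8th, ...).
For "wCaBInET", step one produces "WcAbiNet"; step two turns that into "cit".

cit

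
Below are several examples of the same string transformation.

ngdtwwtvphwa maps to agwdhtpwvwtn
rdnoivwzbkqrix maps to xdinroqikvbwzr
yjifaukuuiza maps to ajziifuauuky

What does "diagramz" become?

zimaagrd

The pattern: take characters alternately from the front and the back (1st, last, 2nd, 2nd-last, ...), then move the first character to the end.
For "diagramz", step one produces "dzimaagr"; step two turns that into "zimaagrd".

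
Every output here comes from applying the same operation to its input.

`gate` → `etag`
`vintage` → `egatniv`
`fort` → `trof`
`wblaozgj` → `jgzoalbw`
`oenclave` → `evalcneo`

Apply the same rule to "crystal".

latsyrc

The transformation: reverse the string.
On "crystal" that produces "latsyrc".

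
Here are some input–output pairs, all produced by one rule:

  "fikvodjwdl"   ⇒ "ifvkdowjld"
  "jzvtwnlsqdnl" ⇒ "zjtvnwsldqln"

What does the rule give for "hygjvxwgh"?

yhjgxvgwh

What's happening: swap each adjacent pair of characters (1↔2, 3↔4, ...).
Applying that to "hygjvxwgh" gives "yhjgxvgwh".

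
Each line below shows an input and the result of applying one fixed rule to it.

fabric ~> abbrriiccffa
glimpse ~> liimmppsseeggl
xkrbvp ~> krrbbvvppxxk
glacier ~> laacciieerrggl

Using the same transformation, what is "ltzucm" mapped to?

Each output is the input with this applied: double every character, then move the first 3 characters to the end (rotate left by 3).
"ltzucm" → "llttzzuuccmm" → "tzzuuccmmllt".

tzzuuccmmllt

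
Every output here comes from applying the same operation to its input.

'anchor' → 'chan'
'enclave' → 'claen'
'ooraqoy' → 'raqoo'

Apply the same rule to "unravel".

Looking at the pairs, the operation is to delete the last 2 characters, then move the first 2 characters to the end (rotate left by 2).
Working it through for "unravel": intermediate "unrav", final "ravun".

ravun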